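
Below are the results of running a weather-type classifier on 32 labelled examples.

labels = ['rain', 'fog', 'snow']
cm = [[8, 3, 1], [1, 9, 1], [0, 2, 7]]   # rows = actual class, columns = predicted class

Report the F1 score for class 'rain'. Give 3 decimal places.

One-vs-rest for 'rain': TP = diagonal; FP = other classes predicted 'rain'; FN = 'rain' predicted as other.
F1 score = 2·TP/(2·TP+FP+FN).
rain: TP=8, FP=1+0=1, FN=3+1=4 → 16/21 = 0.7619

0.762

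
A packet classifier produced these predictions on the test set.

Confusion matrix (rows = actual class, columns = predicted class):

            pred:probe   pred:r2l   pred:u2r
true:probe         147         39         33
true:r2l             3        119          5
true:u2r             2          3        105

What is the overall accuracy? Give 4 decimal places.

Accuracy = trace / total = (147+119+105=371) / 456 = 371/456 = 0.8136

0.8136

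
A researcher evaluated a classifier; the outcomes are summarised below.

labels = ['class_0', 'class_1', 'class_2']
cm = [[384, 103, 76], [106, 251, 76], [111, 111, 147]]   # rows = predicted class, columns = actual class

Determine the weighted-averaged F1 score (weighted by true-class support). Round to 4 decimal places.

0.5773

Per-class F1 score (2·TP/(2·TP+FP+FN)):
  class_0: TP=384, FP=103+76=179, FN=106+111=217 → 768/1164 = 0.65979
  class_1: TP=251, FP=106+76=182, FN=103+111=214 → 502/898 = 0.55902
  class_2: TP=147, FP=111+111=222, FN=76+76=152 → 294/668 = 0.44012
Weighted-F1 score = Σ (supportᵢ/N)·F1 scoreᵢ with N=1365: (601/1365)·0.65979 + (465/1365)·0.55902 + (299/1365)·0.44012 = 0.5773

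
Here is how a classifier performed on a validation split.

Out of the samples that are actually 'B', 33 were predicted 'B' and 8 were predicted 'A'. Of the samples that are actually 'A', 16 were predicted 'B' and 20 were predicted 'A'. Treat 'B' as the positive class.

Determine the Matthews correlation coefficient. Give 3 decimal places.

MCC = (TP·TN − FP·FN) / √((TP+FP)(TP+FN)(TN+FP)(TN+FN))
Numerator = 33·20 − 16·8 = 532
Denominator = √(49·41·36·28) = √2025072 = 1423.0502
MCC = 532 / 1423.0502 = 0.374

0.374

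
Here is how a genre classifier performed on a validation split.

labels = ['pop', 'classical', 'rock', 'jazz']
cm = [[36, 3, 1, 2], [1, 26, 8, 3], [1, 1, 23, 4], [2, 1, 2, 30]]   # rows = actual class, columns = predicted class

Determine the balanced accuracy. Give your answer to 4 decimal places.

0.7979

Balanced accuracy = mean of per-class recall.
  pop: recall = 36/42 = 0.85714
  classical: recall = 26/38 = 0.68421
  rock: recall = 23/29 = 0.79310
  jazz: recall = 30/35 = 0.85714
Mean = (0.85714 + 0.68421 + 0.79310 + 0.85714) / 4 = 0.7979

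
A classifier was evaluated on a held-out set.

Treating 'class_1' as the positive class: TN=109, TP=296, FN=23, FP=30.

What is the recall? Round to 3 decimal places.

Recall = TP/(TP+FN) = 296/(296+23) = 296/319 = 0.928

0.928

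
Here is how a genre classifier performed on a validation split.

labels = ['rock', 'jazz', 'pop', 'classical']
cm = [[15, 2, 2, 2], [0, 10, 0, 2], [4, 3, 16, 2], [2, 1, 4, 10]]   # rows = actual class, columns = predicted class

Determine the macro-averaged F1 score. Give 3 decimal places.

0.679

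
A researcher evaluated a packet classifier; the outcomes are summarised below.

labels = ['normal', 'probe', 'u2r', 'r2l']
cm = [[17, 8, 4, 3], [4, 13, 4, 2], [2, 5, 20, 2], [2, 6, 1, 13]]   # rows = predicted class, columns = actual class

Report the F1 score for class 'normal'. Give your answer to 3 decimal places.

Treat 'normal' as positive and all other classes as negative.
F1 score = 2·TP/(2·TP+FP+FN).
normal: TP=17, FP=8+4+3=15, FN=4+2+2=8 → 34/57 = 0.5965

0.596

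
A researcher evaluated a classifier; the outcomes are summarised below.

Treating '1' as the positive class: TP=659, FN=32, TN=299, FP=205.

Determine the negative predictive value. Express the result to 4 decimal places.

0.9033

NPV = TN/(TN+FN) = 299/(299+32) = 0.9033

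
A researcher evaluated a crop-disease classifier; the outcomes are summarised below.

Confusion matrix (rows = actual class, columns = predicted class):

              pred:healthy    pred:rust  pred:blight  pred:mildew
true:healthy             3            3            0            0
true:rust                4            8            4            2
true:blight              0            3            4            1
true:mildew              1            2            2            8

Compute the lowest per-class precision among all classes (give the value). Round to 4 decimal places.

0.3750

Per-class precision (TP/(TP+FP)):
  healthy: TP=3, FP=4+0+1=5 → 3/8 = 0.37500
  rust: TP=8, FP=3+3+2=8 → 8/16 = 0.50000
  blight: TP=4, FP=0+4+2=6 → 4/10 = 0.40000
  mildew: TP=8, FP=0+2+1=3 → 8/11 = 0.72727
Lowest is class 'healthy' with precision = 0.3750.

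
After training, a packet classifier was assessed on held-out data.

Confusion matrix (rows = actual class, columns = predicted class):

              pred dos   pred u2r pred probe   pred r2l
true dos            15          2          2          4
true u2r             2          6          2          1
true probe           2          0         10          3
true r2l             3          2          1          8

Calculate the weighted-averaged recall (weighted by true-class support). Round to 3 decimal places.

0.619

Per-class recall (TP/(TP+FN)):
  dos: TP=15, FN=2+2+4=8 → 15/23 = 0.6522
  u2r: TP=6, FN=2+2+1=5 → 6/11 = 0.5455
  probe: TP=10, FN=2+0+3=5 → 10/15 = 0.6667
  r2l: TP=8, FN=3+2+1=6 → 8/14 = 0.5714
Weighted-recall = Σ (supportᵢ/N)·recallᵢ with N=63: (23/63)·0.6522 + (11/63)·0.5455 + (15/63)·0.6667 + (14/63)·0.5714 = 0.619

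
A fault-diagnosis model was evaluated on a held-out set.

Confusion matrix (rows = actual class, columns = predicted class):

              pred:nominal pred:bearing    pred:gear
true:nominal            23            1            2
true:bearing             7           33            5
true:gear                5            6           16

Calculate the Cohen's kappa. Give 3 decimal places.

Observed agreement pₒ = trace/N = 72/98 = 0.7347
Expected agreement pₑ = Σ (rowᵢ·colᵢ)/N² = (26·35 + 45·40 + 27·23)/98² = 0.3468
κ = (pₒ − pₑ)/(1 − pₑ) = (0.7347 − 0.3468)/(1 − 0.3468) = 0.594

0.594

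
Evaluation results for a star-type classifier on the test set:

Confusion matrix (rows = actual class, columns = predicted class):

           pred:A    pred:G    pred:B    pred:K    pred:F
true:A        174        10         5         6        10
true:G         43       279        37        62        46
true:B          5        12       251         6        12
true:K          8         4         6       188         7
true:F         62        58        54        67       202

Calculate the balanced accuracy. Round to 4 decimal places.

Balanced accuracy = mean of per-class recall.
  A: recall = 174/205 = 0.84878
  G: recall = 279/467 = 0.59743
  B: recall = 251/286 = 0.87762
  K: recall = 188/213 = 0.88263
  F: recall = 202/443 = 0.45598
Mean = (0.84878 + 0.59743 + 0.87762 + 0.88263 + 0.45598) / 5 = 0.7325

0.7325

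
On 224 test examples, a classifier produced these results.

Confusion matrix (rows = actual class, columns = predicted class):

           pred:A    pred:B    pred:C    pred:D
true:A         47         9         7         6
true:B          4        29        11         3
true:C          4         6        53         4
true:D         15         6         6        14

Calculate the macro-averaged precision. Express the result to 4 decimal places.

0.6146

Per-class precision (TP/(TP+FP)):
  A: TP=47, FP=4+4+15=23 → 47/70 = 0.67143
  B: TP=29, FP=9+6+6=21 → 29/50 = 0.58000
  C: TP=53, FP=7+11+6=24 → 53/77 = 0.68831
  D: TP=14, FP=6+3+4=13 → 14/27 = 0.51852
Macro-precision = mean = (0.67143 + 0.58000 + 0.68831 + 0.51852) / 4 = 0.6146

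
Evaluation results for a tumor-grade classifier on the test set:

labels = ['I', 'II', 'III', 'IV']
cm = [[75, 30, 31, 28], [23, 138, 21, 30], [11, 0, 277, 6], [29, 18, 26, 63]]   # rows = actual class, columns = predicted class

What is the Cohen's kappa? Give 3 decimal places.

0.562

Observed agreement pₒ = trace/N = 553/806 = 0.6861
Expected agreement pₑ = Σ (rowᵢ·colᵢ)/N² = (164·138 + 212·186 + 294·355 + 136·127)/806² = 0.2828
κ = (pₒ − pₑ)/(1 − pₑ) = (0.6861 − 0.2828)/(1 − 0.2828) = 0.562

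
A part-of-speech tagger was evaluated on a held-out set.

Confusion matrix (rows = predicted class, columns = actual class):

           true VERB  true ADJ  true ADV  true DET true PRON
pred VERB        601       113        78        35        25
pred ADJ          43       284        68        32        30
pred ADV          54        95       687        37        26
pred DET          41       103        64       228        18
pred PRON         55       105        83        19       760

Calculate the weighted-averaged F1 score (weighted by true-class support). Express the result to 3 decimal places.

0.688

Per-class F1 score (2·TP/(2·TP+FP+FN)):
  VERB: TP=601, FP=113+78+35+25=251, FN=43+54+41+55=193 → 1202/1646 = 0.7303
  ADJ: TP=284, FP=43+68+32+30=173, FN=113+95+103+105=416 → 568/1157 = 0.4909
  ADV: TP=687, FP=54+95+37+26=212, FN=78+68+64+83=293 → 1374/1879 = 0.7312
  DET: TP=228, FP=41+103+64+18=226, FN=35+32+37+19=123 → 456/805 = 0.5665
  PRON: TP=760, FP=55+105+83+19=262, FN=25+30+26+18=99 → 1520/1881 = 0.8081
Weighted-F1 score = Σ (supportᵢ/N)·F1 scoreᵢ with N=3684: (794/3684)·0.7303 + (700/3684)·0.4909 + (980/3684)·0.7312 + (351/3684)·0.5665 + (859/3684)·0.8081 = 0.688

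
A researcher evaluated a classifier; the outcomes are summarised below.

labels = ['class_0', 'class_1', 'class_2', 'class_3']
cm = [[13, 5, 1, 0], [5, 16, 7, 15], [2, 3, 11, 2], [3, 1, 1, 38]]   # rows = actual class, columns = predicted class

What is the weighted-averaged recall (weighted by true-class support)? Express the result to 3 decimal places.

0.634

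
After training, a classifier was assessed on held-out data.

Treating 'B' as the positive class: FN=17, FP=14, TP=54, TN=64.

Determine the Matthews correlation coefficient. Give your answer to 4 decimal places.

MCC = (TP·TN − FP·FN) / √((TP+FP)(TP+FN)(TN+FP)(TN+FN))
Numerator = 54·64 − 14·17 = 3218
Denominator = √(68·71·78·81) = √30503304 = 5522.9796
MCC = 3218 / 5522.9796 = 0.5827

0.5827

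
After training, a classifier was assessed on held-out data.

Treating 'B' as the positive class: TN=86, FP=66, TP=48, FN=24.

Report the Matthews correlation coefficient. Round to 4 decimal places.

0.2172

MCC = (TP·TN − FP·FN) / √((TP+FP)(TP+FN)(TN+FP)(TN+FN))
Numerator = 48·86 − 66·24 = 2544
Denominator = √(114·72·152·110) = √137237760 = 11714.8521
MCC = 2544 / 11714.8521 = 0.2172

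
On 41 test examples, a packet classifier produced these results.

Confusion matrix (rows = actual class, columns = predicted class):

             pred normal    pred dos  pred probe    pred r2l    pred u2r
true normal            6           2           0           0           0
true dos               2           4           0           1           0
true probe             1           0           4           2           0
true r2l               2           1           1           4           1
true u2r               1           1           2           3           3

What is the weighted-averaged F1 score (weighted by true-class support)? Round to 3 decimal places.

0.503

Per-class F1 score (2·TP/(2·TP+FP+FN)):
  normal: TP=6, FP=2+1+2+1=6, FN=2+0+0+0=2 → 12/20 = 0.6000
  dos: TP=4, FP=2+0+1+1=4, FN=2+0+1+0=3 → 8/15 = 0.5333
  probe: TP=4, FP=0+0+1+2=3, FN=1+0+2+0=3 → 8/14 = 0.5714
  r2l: TP=4, FP=0+1+2+3=6, FN=2+1+1+1=5 → 8/19 = 0.4211
  u2r: TP=3, FP=0+0+0+1=1, FN=1+1+2+3=7 → 6/14 = 0.4286
Weighted-F1 score = Σ (supportᵢ/N)·F1 scoreᵢ with N=41: (8/41)·0.6000 + (7/41)·0.5333 + (7/41)·0.5714 + (9/41)·0.4211 + (10/41)·0.4286 = 0.503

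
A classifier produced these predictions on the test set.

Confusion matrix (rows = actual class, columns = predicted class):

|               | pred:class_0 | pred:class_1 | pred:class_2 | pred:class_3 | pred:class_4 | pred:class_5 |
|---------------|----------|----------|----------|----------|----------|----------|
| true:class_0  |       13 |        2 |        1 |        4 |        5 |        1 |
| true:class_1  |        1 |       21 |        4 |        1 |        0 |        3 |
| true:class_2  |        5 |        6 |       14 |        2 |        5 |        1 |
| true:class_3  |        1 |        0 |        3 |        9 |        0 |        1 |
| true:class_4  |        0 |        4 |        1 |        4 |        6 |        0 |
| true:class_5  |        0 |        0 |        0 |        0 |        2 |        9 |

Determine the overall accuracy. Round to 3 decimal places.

Accuracy = trace / total = (13+21+14+9+6+9=72) / 129 = 72/129 = 0.558

0.558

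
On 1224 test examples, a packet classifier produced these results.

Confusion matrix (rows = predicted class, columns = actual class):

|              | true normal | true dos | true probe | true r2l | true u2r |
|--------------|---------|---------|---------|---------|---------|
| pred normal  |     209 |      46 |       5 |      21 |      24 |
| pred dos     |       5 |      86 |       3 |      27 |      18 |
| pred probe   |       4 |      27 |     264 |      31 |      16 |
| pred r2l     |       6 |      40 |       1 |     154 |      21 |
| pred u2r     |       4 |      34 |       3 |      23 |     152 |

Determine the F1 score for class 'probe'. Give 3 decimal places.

0.854

One-vs-rest for 'probe': TP = diagonal; FP = other classes predicted 'probe'; FN = 'probe' predicted as other.
F1 score = 2·TP/(2·TP+FP+FN).
probe: TP=264, FP=4+27+31+16=78, FN=5+3+1+3=12 → 528/618 = 0.8544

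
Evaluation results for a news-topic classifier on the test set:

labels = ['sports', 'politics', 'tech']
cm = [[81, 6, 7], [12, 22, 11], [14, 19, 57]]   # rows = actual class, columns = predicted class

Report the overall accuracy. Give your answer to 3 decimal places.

0.699

Accuracy = trace / total = (81+22+57=160) / 229 = 160/229 = 0.699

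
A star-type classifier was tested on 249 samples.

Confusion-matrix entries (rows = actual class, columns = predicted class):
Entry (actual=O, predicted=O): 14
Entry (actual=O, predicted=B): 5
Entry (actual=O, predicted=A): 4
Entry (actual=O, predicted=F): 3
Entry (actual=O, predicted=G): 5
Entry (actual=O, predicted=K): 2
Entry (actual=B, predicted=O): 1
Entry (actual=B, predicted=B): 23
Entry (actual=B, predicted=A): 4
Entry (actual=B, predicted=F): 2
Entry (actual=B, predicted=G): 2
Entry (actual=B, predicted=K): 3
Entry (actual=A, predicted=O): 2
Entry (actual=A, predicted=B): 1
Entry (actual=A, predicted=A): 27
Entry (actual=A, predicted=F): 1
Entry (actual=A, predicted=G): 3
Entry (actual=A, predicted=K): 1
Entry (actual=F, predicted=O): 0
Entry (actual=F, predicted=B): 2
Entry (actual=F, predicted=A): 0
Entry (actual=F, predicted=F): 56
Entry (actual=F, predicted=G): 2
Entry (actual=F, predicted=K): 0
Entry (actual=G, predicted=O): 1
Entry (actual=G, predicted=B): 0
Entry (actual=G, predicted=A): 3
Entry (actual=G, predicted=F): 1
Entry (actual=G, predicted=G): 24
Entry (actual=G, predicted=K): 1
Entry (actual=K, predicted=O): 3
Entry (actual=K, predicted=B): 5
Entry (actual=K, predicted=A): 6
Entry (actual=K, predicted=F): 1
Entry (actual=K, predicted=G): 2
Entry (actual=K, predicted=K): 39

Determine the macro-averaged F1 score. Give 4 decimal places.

Per-class F1 score (2·TP/(2·TP+FP+FN)):
  O: TP=14, FP=1+2+0+1+3=7, FN=5+4+3+5+2=19 → 28/54 = 0.51852
  B: TP=23, FP=5+1+2+0+5=13, FN=1+4+2+2+3=12 → 46/71 = 0.64789
  A: TP=27, FP=4+4+0+3+6=17, FN=2+1+1+3+1=8 → 54/79 = 0.68354
  F: TP=56, FP=3+2+1+1+1=8, FN=0+2+0+2+0=4 → 112/124 = 0.90323
  G: TP=24, FP=5+2+3+2+2=14, FN=1+0+3+1+1=6 → 48/68 = 0.70588
  K: TP=39, FP=2+3+1+0+1=7, FN=3+5+6+1+2=17 → 78/102 = 0.76471
Macro-F1 score = mean = (0.51852 + 0.64789 + 0.68354 + 0.90323 + 0.70588 + 0.76471) / 6 = 0.7040

0.7040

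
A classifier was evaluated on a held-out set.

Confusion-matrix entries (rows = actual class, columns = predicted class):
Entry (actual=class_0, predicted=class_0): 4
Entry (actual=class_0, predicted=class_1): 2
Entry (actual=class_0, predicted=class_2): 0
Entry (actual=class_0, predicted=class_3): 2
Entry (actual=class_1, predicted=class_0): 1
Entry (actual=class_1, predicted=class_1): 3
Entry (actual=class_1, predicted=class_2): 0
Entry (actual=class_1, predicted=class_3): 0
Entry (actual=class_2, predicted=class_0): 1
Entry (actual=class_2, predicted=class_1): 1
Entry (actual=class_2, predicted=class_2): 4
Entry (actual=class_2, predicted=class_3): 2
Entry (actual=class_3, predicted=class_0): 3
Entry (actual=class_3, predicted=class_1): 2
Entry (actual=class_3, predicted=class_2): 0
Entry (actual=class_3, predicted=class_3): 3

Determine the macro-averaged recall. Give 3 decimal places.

Per-class recall (TP/(TP+FN)):
  class_0: TP=4, FN=2+0+2=4 → 4/8 = 0.5000
  class_1: TP=3, FN=1+0+0=1 → 3/4 = 0.7500
  class_2: TP=4, FN=1+1+2=4 → 4/8 = 0.5000
  class_3: TP=3, FN=3+2+0=5 → 3/8 = 0.3750
Macro-recall = mean = (0.5000 + 0.7500 + 0.5000 + 0.3750) / 4 = 0.531

0.531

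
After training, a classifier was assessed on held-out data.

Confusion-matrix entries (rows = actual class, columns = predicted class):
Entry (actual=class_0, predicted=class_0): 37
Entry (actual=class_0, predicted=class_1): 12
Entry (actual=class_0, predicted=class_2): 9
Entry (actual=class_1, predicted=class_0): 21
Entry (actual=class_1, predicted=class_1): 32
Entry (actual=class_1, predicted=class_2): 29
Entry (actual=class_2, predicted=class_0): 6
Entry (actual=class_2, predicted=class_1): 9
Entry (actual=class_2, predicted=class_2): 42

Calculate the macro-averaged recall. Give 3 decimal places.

Per-class recall (TP/(TP+FN)):
  class_0: TP=37, FN=12+9=21 → 37/58 = 0.6379
  class_1: TP=32, FN=21+29=50 → 32/82 = 0.3902
  class_2: TP=42, FN=6+9=15 → 42/57 = 0.7368
Macro-recall = mean = (0.6379 + 0.3902 + 0.7368) / 3 = 0.588

0.588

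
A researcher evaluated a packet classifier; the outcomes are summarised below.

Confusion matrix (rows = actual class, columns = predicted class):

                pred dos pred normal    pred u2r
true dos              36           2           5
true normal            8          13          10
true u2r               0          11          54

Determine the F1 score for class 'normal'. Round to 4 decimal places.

One-vs-rest for 'normal': TP = diagonal; FP = other classes predicted 'normal'; FN = 'normal' predicted as other.
F1 score = 2·TP/(2·TP+FP+FN).
normal: TP=13, FP=2+11=13, FN=8+10=18 → 26/57 = 0.45614

0.4561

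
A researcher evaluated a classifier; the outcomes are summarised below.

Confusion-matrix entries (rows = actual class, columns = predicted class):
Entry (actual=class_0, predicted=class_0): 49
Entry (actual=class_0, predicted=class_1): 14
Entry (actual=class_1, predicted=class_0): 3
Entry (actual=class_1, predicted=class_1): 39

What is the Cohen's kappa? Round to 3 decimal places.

0.677

Observed agreement pₒ = trace/N = 88/105 = 0.8381
Expected agreement pₑ = Σ (rowᵢ·colᵢ)/N² = (63·52 + 42·53)/105² = 0.4990
κ = (pₒ − pₑ)/(1 − pₑ) = (0.8381 − 0.4990)/(1 − 0.4990) = 0.677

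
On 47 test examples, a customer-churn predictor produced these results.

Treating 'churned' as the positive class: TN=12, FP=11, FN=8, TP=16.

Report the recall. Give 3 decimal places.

0.667

Recall = TP/(TP+FN) = 16/(16+8) = 16/24 = 0.667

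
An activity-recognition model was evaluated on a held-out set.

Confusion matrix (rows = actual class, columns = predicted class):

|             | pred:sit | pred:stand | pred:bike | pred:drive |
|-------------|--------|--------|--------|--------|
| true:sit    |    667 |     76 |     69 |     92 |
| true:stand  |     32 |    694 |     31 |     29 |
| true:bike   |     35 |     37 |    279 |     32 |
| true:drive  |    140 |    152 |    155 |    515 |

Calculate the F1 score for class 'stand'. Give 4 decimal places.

0.7954

F1 score = 2·TP/(2·TP+FP+FN).
stand: TP=694, FP=76+37+152=265, FN=32+31+29=92 → 1388/1745 = 0.79542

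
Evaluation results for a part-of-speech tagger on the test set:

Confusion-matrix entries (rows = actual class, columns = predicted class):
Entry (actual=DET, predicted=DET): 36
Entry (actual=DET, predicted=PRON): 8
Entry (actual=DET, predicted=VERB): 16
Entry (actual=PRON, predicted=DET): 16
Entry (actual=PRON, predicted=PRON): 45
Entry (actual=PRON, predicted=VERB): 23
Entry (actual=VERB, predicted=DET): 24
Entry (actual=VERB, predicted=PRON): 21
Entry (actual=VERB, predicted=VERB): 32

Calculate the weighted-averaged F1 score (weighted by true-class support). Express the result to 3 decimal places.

Per-class F1 score (2·TP/(2·TP+FP+FN)):
  DET: TP=36, FP=16+24=40, FN=8+16=24 → 72/136 = 0.5294
  PRON: TP=45, FP=8+21=29, FN=16+23=39 → 90/158 = 0.5696
  VERB: TP=32, FP=16+23=39, FN=24+21=45 → 64/148 = 0.4324
Weighted-F1 score = Σ (supportᵢ/N)·F1 scoreᵢ with N=221: (60/221)·0.5294 + (84/221)·0.5696 + (77/221)·0.4324 = 0.511

0.511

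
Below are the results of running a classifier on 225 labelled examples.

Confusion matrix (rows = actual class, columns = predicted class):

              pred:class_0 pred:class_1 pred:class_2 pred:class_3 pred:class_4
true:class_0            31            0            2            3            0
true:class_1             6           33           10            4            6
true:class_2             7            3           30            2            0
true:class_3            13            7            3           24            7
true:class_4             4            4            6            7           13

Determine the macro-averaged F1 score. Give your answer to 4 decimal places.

0.5702

Per-class F1 score (2·TP/(2·TP+FP+FN)):
  class_0: TP=31, FP=6+7+13+4=30, FN=0+2+3+0=5 → 62/97 = 0.63918
  class_1: TP=33, FP=0+3+7+4=14, FN=6+10+4+6=26 → 66/106 = 0.62264
  class_2: TP=30, FP=2+10+3+6=21, FN=7+3+2+0=12 → 60/93 = 0.64516
  class_3: TP=24, FP=3+4+2+7=16, FN=13+7+3+7=30 → 48/94 = 0.51064
  class_4: TP=13, FP=0+6+0+7=13, FN=4+4+6+7=21 → 26/60 = 0.43333
Macro-F1 score = mean = (0.63918 + 0.62264 + 0.64516 + 0.51064 + 0.43333) / 5 = 0.5702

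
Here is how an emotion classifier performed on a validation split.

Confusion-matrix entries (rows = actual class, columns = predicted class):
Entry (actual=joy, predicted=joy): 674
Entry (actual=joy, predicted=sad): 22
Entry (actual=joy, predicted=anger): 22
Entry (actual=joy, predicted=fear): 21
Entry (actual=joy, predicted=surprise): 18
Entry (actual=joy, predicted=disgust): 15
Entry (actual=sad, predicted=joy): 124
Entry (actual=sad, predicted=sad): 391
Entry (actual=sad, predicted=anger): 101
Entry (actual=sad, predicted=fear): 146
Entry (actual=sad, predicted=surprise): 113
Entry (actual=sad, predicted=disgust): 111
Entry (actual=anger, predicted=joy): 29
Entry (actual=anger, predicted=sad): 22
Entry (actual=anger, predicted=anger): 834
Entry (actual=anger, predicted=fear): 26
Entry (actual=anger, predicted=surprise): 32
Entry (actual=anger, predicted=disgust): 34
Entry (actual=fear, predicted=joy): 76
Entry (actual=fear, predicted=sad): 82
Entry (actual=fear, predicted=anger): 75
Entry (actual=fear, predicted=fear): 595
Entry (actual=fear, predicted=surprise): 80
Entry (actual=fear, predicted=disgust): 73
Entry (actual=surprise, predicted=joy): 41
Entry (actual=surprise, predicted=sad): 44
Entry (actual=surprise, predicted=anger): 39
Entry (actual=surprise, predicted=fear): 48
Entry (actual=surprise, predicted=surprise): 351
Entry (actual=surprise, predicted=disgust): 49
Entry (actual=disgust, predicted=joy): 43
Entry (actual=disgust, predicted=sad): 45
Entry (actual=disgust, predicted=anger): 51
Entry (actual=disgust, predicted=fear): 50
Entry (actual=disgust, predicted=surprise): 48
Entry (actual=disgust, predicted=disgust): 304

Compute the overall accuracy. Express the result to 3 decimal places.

Accuracy = trace / total = (674+391+834+595+351+304=3149) / 4829 = 3149/4829 = 0.652

0.652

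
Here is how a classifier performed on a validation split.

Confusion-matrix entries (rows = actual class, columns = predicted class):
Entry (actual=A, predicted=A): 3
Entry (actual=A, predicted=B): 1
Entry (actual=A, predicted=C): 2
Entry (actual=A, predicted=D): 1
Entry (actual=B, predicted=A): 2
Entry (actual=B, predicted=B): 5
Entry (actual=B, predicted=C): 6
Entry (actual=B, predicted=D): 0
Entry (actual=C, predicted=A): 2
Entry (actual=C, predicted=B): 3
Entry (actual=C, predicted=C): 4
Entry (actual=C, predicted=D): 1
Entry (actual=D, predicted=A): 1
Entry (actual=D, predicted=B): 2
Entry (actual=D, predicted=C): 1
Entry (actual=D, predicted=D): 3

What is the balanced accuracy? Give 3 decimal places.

Balanced accuracy = mean of per-class recall.
  A: recall = 3/7 = 0.4286
  B: recall = 5/13 = 0.3846
  C: recall = 4/10 = 0.4000
  D: recall = 3/7 = 0.4286
Mean = (0.4286 + 0.3846 + 0.4000 + 0.4286) / 4 = 0.410

0.410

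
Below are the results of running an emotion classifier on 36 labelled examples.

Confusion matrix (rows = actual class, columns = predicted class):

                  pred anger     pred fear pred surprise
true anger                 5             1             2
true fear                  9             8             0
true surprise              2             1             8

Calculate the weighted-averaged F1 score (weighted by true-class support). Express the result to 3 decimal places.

0.605

Per-class F1 score (2·TP/(2·TP+FP+FN)):
  anger: TP=5, FP=9+2=11, FN=1+2=3 → 10/24 = 0.4167
  fear: TP=8, FP=1+1=2, FN=9+0=9 → 16/27 = 0.5926
  surprise: TP=8, FP=2+0=2, FN=2+1=3 → 16/21 = 0.7619
Weighted-F1 score = Σ (supportᵢ/N)·F1 scoreᵢ with N=36: (8/36)·0.4167 + (17/36)·0.5926 + (11/36)·0.7619 = 0.605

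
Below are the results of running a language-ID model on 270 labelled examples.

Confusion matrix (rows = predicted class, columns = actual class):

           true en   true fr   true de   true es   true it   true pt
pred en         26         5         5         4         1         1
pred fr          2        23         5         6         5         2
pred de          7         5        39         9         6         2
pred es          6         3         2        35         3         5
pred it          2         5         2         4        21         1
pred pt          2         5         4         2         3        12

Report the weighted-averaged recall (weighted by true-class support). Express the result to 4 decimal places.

Per-class recall (TP/(TP+FN)):
  en: TP=26, FN=2+7+6+2+2=19 → 26/45 = 0.57778
  fr: TP=23, FN=5+5+3+5+5=23 → 23/46 = 0.50000
  de: TP=39, FN=5+5+2+2+4=18 → 39/57 = 0.68421
  es: TP=35, FN=4+6+9+4+2=25 → 35/60 = 0.58333
  it: TP=21, FN=1+5+6+3+3=18 → 21/39 = 0.53846
  pt: TP=12, FN=1+2+2+5+1=11 → 12/23 = 0.52174
Weighted-recall = Σ (supportᵢ/N)·recallᵢ with N=270: (45/270)·0.57778 + (46/270)·0.50000 + (57/270)·0.68421 + (60/270)·0.58333 + (39/270)·0.53846 + (23/270)·0.52174 = 0.5778

0.5778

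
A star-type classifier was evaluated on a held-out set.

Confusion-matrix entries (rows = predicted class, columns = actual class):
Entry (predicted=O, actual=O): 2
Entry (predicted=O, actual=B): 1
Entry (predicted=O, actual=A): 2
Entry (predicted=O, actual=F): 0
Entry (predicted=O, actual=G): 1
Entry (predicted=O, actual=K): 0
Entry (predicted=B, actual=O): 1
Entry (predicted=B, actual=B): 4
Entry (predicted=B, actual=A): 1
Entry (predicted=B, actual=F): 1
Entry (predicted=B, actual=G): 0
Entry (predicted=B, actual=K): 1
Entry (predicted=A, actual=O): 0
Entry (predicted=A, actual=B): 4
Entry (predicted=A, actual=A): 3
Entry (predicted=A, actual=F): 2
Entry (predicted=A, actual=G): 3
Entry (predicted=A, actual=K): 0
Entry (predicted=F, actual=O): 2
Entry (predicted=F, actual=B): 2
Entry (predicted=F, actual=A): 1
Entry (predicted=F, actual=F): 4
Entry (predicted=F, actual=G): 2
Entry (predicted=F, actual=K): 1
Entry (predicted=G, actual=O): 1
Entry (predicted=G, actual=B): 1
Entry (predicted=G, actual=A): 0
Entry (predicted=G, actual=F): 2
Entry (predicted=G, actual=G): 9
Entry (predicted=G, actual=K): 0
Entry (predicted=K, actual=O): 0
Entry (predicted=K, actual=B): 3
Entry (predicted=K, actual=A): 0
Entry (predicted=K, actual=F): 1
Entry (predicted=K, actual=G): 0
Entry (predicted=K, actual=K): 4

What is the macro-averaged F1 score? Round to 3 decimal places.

0.429

Per-class F1 score (2·TP/(2·TP+FP+FN)):
  O: TP=2, FP=1+2+0+1+0=4, FN=1+0+2+1+0=4 → 4/12 = 0.3333
  B: TP=4, FP=1+1+1+0+1=4, FN=1+4+2+1+3=11 → 8/23 = 0.3478
  A: TP=3, FP=0+4+2+3+0=9, FN=2+1+1+0+0=4 → 6/19 = 0.3158
  F: TP=4, FP=2+2+1+2+1=8, FN=0+1+2+2+1=6 → 8/22 = 0.3636
  G: TP=9, FP=1+1+0+2+0=4, FN=1+0+3+2+0=6 → 18/28 = 0.6429
  K: TP=4, FP=0+3+0+1+0=4, FN=0+1+0+1+0=2 → 8/14 = 0.5714
Macro-F1 score = mean = (0.3333 + 0.3478 + 0.3158 + 0.3636 + 0.6429 + 0.5714) / 6 = 0.429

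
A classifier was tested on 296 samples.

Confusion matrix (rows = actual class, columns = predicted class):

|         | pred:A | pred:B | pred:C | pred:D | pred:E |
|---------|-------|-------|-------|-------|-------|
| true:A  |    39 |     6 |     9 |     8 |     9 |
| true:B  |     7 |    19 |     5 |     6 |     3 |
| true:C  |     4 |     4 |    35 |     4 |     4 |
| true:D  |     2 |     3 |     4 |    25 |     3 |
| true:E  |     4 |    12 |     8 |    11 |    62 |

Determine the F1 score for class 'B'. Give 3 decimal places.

0.452

Take TP from the diagonal, FP from the rest of the 'B' prediction marginal, FN from the rest of the 'B' actual marginal.
F1 score = 2·TP/(2·TP+FP+FN).
B: TP=19, FP=6+4+3+12=25, FN=7+5+6+3=21 → 38/84 = 0.4524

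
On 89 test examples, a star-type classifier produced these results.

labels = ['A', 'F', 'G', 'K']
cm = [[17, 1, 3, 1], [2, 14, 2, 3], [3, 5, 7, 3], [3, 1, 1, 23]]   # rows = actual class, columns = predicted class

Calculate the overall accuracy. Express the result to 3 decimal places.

0.685

Accuracy = trace / total = (17+14+7+23=61) / 89 = 61/89 = 0.685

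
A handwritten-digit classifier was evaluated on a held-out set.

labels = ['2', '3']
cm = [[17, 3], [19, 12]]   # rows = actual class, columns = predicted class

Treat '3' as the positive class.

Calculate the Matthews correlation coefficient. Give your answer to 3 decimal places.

0.254

MCC = (TP·TN − FP·FN) / √((TP+FP)(TP+FN)(TN+FP)(TN+FN))
Numerator = 12·17 − 3·19 = 147
Denominator = √(15·31·20·36) = √334800 = 578.6190
MCC = 147 / 578.6190 = 0.254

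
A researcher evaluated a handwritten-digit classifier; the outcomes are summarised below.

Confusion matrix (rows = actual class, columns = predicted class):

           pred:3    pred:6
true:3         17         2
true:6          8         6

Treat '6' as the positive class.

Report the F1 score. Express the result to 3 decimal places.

Precision = TP/(TP+FP) = 6/8 = 0.7500
Recall = TP/(TP+FN) = 6/14 = 0.4286
F1 = 2·TP/(2·TP+FP+FN) = 12/22 = 0.545

0.545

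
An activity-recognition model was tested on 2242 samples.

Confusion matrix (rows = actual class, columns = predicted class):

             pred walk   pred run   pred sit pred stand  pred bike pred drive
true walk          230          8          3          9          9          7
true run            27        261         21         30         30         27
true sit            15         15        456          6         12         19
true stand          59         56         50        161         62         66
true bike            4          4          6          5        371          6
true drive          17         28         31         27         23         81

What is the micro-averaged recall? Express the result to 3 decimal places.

0.696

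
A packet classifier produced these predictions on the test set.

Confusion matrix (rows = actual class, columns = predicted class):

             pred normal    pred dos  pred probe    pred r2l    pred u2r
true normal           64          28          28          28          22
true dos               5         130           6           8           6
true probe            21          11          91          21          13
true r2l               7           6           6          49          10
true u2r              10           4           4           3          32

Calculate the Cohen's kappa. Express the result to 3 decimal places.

0.488

Observed agreement pₒ = trace/N = 366/613 = 0.5971
Expected agreement pₑ = Σ (rowᵢ·colᵢ)/N² = (170·107 + 155·179 + 157·135 + 78·109 + 53·83)/613² = 0.2130
κ = (pₒ − pₑ)/(1 − pₑ) = (0.5971 − 0.2130)/(1 − 0.2130) = 0.488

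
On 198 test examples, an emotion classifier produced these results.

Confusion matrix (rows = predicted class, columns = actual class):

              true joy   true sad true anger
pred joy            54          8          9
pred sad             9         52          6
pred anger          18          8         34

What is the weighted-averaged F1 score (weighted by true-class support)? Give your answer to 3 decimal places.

Per-class F1 score (2·TP/(2·TP+FP+FN)):
  joy: TP=54, FP=8+9=17, FN=9+18=27 → 108/152 = 0.7105
  sad: TP=52, FP=9+6=15, FN=8+8=16 → 104/135 = 0.7704
  anger: TP=34, FP=18+8=26, FN=9+6=15 → 68/109 = 0.6239
Weighted-F1 score = Σ (supportᵢ/N)·F1 scoreᵢ with N=198: (81/198)·0.7105 + (68/198)·0.7704 + (49/198)·0.6239 = 0.710

0.710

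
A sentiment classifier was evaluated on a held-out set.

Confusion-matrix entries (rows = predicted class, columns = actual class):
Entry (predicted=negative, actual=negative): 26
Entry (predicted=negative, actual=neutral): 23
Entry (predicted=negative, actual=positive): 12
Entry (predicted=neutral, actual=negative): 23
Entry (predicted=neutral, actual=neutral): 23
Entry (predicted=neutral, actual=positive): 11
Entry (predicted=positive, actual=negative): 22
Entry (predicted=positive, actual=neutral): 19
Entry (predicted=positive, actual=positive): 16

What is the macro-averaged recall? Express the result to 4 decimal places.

Per-class recall (TP/(TP+FN)):
  negative: TP=26, FN=23+22=45 → 26/71 = 0.36620
  neutral: TP=23, FN=23+19=42 → 23/65 = 0.35385
  positive: TP=16, FN=12+11=23 → 16/39 = 0.41026
Macro-recall = mean = (0.36620 + 0.35385 + 0.41026) / 3 = 0.3768

0.3768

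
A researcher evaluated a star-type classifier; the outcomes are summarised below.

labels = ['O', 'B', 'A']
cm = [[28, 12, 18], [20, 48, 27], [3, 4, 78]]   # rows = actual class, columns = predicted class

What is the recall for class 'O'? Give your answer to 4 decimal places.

0.4828

recall = TP/(TP+FN).
O: TP=28, FN=12+18=30 → 28/58 = 0.48276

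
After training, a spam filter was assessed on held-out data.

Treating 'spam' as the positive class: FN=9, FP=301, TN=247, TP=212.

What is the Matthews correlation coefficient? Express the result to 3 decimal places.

0.394

MCC = (TP·TN − FP·FN) / √((TP+FP)(TP+FN)(TN+FP)(TN+FN))
Numerator = 212·247 − 301·9 = 49655
Denominator = √(513·221·548·256) = √15904871424 = 126114.5171
MCC = 49655 / 126114.5171 = 0.394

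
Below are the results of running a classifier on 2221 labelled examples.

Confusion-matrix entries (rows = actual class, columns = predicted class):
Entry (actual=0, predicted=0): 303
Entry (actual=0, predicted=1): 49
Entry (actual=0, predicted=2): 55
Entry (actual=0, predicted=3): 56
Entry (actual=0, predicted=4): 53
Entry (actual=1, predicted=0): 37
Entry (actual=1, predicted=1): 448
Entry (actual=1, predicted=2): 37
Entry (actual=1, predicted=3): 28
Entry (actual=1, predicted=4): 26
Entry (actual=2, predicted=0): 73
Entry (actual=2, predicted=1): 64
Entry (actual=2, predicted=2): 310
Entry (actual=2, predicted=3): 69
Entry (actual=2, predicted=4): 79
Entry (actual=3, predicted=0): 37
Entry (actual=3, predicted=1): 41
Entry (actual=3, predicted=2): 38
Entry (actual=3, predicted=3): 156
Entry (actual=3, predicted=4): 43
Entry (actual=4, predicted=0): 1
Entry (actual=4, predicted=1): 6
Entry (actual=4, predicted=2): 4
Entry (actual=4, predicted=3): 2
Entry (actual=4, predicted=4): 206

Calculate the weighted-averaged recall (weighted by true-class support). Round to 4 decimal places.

0.6407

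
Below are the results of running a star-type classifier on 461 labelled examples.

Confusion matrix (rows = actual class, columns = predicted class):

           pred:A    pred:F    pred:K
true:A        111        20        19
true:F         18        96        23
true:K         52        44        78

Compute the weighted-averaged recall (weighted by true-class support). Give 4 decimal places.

0.6182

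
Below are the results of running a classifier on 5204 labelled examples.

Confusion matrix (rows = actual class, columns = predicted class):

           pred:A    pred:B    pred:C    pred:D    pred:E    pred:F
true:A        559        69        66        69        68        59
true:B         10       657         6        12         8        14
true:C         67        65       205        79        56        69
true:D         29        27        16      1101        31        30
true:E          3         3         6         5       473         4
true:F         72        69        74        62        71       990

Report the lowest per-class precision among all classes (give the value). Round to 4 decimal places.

Per-class precision (TP/(TP+FP)):
  A: TP=559, FP=10+67+29+3+72=181 → 559/740 = 0.75541
  B: TP=657, FP=69+65+27+3+69=233 → 657/890 = 0.73820
  C: TP=205, FP=66+6+16+6+74=168 → 205/373 = 0.54960
  D: TP=1101, FP=69+12+79+5+62=227 → 1101/1328 = 0.82907
  E: TP=473, FP=68+8+56+31+71=234 → 473/707 = 0.66902
  F: TP=990, FP=59+14+69+30+4=176 → 990/1166 = 0.84906
Lowest is class 'C' with precision = 0.5496.

0.5496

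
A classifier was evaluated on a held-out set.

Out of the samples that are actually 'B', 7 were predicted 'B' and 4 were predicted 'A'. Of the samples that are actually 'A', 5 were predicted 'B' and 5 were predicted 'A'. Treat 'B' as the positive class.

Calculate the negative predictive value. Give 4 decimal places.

0.5556

NPV = TN/(TN+FN) = 5/(5+4) = 0.5556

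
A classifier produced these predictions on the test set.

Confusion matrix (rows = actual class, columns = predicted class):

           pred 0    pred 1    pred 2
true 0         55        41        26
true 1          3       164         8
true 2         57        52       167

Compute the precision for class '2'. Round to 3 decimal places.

0.831

One-vs-rest for '2': TP = diagonal; FP = other classes predicted '2'; FN = '2' predicted as other.
precision = TP/(TP+FP).
2: TP=167, FP=26+8=34 → 167/201 = 0.8308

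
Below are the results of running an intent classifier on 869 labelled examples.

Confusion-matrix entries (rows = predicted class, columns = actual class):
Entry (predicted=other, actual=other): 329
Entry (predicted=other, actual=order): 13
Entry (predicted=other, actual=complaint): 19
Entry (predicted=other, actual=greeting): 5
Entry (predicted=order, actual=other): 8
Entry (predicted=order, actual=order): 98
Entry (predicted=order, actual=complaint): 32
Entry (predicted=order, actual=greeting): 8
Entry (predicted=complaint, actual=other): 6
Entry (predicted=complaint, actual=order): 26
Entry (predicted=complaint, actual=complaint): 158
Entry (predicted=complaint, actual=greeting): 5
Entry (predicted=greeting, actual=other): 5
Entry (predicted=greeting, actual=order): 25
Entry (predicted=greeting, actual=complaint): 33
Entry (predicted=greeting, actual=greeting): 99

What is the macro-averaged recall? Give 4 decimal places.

0.7623

Per-class recall (TP/(TP+FN)):
  other: TP=329, FN=8+6+5=19 → 329/348 = 0.94540
  order: TP=98, FN=13+26+25=64 → 98/162 = 0.60494
  complaint: TP=158, FN=19+32+33=84 → 158/242 = 0.65289
  greeting: TP=99, FN=5+8+5=18 → 99/117 = 0.84615
Macro-recall = mean = (0.94540 + 0.60494 + 0.65289 + 0.84615) / 4 = 0.7623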